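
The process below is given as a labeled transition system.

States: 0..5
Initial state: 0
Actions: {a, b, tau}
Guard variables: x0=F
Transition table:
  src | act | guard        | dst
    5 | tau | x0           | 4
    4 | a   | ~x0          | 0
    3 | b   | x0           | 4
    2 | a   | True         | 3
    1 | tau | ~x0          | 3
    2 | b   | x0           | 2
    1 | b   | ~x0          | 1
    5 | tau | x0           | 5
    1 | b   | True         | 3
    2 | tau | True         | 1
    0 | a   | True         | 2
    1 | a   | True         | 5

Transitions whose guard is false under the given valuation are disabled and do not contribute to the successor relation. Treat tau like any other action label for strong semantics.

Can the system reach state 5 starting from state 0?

After dropping false guards: 8 live edges.
depth 0: {0}
depth 1: {2}  cumulative {0,2}
depth 2: {1,3}  cumulative {0,1,2,3}
depth 3: {5}  cumulative {0,1,2,3,5}
Reach set: {0,1,2,3,5}
trace reaching 5: a·tau·a

Answer: REACHABLE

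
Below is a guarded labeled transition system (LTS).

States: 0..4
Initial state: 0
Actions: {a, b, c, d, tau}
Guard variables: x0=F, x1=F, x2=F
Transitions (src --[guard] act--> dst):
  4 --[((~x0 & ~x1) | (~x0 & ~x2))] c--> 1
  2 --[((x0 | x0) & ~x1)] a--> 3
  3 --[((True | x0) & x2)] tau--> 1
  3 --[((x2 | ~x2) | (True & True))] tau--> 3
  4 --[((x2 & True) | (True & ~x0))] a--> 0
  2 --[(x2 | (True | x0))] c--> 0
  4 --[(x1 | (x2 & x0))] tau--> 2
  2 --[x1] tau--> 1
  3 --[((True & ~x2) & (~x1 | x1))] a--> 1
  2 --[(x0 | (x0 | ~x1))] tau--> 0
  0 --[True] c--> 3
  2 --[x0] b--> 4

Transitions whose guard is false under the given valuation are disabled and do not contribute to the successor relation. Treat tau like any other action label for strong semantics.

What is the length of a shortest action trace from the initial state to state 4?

Layered search for 4:
  Layer 0: {0}
  Layer 1: {3}
  Layer 2: {1}
4 never appears.

Answer: UNREACHABLE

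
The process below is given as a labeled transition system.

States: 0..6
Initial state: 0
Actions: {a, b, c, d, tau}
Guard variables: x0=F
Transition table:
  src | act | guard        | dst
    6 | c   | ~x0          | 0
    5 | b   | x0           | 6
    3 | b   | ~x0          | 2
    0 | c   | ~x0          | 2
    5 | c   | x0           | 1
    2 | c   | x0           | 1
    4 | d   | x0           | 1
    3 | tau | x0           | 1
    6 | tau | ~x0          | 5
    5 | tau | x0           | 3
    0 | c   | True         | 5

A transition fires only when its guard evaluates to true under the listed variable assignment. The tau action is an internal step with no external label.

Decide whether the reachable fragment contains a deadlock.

Answer: DEADLOCK at state 2

Working:
R = {0,2,5}
  0: c→2  c→5  [2 out]
  2: ∅  [no exit]
  5: ∅  [no exit]
trace reaching 2: c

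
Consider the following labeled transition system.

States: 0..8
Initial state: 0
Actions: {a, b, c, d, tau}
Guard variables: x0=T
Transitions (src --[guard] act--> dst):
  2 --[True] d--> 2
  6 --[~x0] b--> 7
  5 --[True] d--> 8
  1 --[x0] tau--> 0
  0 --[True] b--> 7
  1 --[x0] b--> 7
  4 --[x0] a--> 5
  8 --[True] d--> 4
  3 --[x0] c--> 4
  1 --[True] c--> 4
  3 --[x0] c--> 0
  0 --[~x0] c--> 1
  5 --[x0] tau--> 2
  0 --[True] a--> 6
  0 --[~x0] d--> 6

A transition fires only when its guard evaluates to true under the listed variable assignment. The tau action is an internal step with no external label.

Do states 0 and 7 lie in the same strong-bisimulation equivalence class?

Compute ~ classes (split until stable):
  round 0: {{0,1,2,3,4,5,6,7,8}}
  round 1: {{0},{1},{2,8},{3},{4},{5},{6,7}}
  round 2: {{0},{1},{2},{3},{4},{5},{6,7},{8}}
Fixed point at round 3; 8 class(es).
[0]={0}  [7]={6,7}

Answer: NOT BISIMILAR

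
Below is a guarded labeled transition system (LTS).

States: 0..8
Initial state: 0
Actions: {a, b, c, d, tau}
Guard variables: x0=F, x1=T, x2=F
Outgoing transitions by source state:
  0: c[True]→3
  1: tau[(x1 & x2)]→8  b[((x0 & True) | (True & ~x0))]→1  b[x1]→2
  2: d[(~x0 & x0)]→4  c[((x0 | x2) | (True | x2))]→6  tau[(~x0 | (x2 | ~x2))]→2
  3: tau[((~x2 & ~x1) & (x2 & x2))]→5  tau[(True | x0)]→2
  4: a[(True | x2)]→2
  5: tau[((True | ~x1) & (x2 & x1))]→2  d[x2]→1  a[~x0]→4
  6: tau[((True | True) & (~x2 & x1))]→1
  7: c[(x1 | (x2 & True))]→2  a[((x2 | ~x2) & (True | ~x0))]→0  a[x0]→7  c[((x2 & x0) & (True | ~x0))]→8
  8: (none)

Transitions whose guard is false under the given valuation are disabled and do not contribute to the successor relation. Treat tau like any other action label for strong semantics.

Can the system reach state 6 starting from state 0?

Answer: REACHABLE

Trace:
11 transition(s) survive guard evaluation.
L0 = {0}
L1 = {3}  total {0,3}
L2 = {2}  total {0,2,3}
L3 = {6}  total {0,2,3,6}
L4 = {1}  total {0,1,2,3,6}
Reach set: {0,1,2,3,6}
Path to 6: c·tau·c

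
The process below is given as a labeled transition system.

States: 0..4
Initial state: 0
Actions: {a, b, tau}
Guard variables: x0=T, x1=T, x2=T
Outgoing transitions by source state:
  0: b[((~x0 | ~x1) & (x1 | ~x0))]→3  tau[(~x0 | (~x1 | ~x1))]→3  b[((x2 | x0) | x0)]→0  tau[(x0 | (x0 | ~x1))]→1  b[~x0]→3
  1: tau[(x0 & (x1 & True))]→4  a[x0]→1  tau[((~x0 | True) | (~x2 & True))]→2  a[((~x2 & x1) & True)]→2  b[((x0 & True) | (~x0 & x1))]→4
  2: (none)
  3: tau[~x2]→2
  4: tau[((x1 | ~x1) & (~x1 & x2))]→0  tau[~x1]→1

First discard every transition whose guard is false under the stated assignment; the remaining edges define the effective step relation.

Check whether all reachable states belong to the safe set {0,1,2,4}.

Answer: INVARIANT HOLDS

Working:
Safe = {0,1,2,4}
R = {0,1,2,4}
  0: safe
  1: safe
  2: safe
  4: safe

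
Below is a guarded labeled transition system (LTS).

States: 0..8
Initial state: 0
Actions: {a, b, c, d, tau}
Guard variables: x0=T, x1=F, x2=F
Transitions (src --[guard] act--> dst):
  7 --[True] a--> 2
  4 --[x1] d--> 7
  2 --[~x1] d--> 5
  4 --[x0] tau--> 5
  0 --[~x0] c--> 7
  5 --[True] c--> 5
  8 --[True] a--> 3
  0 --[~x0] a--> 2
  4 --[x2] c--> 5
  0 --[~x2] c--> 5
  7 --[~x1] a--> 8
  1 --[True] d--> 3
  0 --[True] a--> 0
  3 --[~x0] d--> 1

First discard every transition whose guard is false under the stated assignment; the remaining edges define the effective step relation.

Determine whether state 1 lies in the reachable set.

Answer: UNREACHABLE

Trace:
Guard filter leaves 9 enabled edge(s).
Layer 0: {0}
Layer 1: {5}  cumulative {0,5}
Reach set: {0,5}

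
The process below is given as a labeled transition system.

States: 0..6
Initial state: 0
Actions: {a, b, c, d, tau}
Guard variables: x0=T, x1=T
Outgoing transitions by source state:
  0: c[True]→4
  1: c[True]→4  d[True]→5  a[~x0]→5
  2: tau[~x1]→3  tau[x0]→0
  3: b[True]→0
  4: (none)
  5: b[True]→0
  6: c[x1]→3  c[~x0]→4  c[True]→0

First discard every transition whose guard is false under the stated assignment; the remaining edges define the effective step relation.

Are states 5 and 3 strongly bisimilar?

Answer: BISIMILAR

Analysis:
Bisimulation quotient by refinement:
  P[0] = {{0,1,2,3,4,5,6}}
  P[1] = {{0,6},{1},{2},{3,5},{4}}
  P[2] = {{0},{1},{2},{3,5},{4},{6}}
6 equivalence class(es) (converged in 3)
class of 5: {3,5}; class of 3: {3,5}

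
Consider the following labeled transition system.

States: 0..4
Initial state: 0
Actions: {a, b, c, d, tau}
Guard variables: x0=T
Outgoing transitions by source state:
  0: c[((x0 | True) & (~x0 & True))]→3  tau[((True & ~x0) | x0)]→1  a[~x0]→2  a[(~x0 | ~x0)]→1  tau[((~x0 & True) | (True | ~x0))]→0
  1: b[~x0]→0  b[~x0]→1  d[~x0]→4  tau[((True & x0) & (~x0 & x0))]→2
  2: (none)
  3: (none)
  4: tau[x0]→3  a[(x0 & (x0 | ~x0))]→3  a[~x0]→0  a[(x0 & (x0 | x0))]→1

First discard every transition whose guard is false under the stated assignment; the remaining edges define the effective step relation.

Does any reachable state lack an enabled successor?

Answer: DEADLOCK at state 1

Working:
R = {0,1}
  0: tau→0  tau→1  [2 exit(s)]
  1: ∅  [deadlock]
Path to 1: tau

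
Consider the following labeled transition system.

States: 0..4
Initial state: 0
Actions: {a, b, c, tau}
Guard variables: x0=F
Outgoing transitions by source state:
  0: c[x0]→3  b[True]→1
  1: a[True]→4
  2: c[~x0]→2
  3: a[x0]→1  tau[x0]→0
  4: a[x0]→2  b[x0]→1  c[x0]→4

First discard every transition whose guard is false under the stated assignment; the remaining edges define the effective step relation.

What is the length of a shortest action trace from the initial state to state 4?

Layered search for 4:
  Layer 0: {0}
  Layer 1: {1}
  Layer 2: {4}
depth(4)=2, e.g. b·a

Answer: 2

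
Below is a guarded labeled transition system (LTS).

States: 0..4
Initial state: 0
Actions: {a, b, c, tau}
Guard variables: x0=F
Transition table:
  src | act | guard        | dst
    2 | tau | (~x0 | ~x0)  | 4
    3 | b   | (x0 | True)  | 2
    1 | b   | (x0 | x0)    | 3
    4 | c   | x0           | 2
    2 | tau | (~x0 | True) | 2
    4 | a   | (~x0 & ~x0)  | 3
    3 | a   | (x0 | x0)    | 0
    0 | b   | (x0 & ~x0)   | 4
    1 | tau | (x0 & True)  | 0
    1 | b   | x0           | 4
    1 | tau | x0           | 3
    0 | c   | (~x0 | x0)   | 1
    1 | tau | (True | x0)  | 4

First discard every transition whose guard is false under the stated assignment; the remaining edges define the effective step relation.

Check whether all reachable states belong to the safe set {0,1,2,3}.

Allowed set {0,1,2,3}
R = {0,1,2,3,4}
  0: ✓
  1: ✓
  2: ✓
  3: ✓
  4: ✗ unsafe
witness against invariant: c·tau → 4

Answer: INVARIANT VIOLATED at state 4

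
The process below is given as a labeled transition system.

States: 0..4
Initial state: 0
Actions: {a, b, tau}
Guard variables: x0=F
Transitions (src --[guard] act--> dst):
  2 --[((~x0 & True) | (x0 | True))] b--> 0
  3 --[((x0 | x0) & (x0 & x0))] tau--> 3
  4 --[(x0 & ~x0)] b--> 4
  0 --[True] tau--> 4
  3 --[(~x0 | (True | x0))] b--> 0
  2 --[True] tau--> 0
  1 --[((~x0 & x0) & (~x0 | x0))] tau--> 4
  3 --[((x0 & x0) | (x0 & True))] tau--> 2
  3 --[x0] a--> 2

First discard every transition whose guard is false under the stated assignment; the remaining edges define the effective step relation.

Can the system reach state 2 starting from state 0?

After dropping false guards: 4 live edges.
Layer 0: {0}
Layer 1: {4}  total {0,4}
R = {0,4}

Answer: UNREACHABLE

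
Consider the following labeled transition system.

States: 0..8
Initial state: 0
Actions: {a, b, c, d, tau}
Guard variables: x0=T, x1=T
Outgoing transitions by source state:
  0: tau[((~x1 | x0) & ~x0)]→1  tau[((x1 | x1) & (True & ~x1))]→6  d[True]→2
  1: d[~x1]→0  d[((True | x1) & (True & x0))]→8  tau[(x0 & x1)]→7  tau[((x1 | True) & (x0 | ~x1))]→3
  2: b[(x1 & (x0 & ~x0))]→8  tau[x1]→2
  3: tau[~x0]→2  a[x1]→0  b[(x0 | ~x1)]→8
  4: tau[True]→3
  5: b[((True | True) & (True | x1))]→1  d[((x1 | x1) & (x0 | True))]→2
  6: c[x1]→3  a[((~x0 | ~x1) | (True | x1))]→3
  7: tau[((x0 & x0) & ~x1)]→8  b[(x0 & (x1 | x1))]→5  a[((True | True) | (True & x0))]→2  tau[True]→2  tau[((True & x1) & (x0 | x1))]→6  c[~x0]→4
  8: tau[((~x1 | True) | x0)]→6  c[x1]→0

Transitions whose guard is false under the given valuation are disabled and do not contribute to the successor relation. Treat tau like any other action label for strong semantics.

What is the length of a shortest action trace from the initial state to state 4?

Layered search for 4:
  depth 0: {0}
  depth 1: {2}
4 never appears.

Answer: UNREACHABLE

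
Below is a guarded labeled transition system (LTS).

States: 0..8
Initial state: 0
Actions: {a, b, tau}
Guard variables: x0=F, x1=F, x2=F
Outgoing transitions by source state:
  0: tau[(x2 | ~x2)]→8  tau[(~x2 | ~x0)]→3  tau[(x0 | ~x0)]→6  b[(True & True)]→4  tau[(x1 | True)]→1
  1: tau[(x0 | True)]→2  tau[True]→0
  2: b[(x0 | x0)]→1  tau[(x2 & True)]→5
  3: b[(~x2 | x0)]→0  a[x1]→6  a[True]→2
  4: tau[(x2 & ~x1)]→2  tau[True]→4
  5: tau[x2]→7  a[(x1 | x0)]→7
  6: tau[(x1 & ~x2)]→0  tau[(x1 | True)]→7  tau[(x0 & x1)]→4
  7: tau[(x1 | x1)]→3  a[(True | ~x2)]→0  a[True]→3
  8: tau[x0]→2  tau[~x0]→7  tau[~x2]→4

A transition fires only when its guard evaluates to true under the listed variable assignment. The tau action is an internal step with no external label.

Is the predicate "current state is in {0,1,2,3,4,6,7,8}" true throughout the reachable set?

Allowed set {0,1,2,3,4,6,7,8}
Reach set: {0,1,2,3,4,6,7,8}
  0: ok
  1: ok
  2: ok
  3: ok
  4: ok
  6: ok
  7: ok
  8: ok

Answer: INVARIANT HOLDS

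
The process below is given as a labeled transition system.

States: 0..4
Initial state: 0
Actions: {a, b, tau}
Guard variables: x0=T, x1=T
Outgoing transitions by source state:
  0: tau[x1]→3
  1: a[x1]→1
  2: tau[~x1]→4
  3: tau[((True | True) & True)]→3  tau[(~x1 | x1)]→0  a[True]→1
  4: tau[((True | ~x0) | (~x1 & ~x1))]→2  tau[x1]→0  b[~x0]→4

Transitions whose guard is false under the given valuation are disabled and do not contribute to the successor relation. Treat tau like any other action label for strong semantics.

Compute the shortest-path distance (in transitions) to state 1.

Layered search for 1:
  L0 = {0}
  L1 = {3}
  L2 = {1}
depth(1)=2, e.g. tau·a

Answer: 2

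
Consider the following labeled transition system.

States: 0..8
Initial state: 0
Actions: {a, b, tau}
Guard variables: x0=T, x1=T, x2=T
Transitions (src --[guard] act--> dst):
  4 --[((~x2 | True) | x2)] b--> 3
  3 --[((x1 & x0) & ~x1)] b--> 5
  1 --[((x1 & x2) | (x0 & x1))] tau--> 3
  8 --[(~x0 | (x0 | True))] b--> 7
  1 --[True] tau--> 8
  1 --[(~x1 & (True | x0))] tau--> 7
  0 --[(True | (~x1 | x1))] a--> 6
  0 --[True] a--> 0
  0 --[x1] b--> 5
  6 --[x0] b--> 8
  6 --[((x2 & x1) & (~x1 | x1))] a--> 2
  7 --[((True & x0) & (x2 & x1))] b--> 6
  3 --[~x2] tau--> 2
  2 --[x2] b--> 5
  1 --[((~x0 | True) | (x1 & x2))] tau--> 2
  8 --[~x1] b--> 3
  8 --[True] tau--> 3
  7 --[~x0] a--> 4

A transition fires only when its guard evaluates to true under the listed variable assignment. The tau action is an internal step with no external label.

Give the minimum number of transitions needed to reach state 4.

Answer: UNREACHABLE

Working:
BFS to 4:
  Layer 0: {0}
  Layer 1: {5,6}
  Layer 2: {2,8}
  Layer 3: {3,7}
4 never appears.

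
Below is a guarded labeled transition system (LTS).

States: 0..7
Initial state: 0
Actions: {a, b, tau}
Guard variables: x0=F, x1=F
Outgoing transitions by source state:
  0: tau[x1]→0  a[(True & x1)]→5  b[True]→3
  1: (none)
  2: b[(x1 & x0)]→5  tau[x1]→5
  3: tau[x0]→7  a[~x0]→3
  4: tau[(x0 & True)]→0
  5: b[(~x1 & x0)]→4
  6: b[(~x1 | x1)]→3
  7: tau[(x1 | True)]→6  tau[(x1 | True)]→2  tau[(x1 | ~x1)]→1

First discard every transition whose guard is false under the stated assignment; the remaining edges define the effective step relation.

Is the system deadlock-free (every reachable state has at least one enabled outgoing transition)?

Reachable = {0,3}
  0: b→3  [1 out]
  3: a→3  [1 out]

Answer: DEADLOCK-FREE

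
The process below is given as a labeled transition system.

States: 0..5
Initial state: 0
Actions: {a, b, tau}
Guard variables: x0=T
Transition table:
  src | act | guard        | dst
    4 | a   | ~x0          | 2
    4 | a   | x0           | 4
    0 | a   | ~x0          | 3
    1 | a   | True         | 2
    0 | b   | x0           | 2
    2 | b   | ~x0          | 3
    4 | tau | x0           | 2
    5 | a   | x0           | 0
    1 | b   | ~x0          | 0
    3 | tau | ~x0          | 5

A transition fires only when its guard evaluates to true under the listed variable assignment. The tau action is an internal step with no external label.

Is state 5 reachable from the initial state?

After dropping false guards: 5 live edges.
depth 0: {0}
depth 1: {2}  total {0,2}
R = {0,2}

Answer: UNREACHABLE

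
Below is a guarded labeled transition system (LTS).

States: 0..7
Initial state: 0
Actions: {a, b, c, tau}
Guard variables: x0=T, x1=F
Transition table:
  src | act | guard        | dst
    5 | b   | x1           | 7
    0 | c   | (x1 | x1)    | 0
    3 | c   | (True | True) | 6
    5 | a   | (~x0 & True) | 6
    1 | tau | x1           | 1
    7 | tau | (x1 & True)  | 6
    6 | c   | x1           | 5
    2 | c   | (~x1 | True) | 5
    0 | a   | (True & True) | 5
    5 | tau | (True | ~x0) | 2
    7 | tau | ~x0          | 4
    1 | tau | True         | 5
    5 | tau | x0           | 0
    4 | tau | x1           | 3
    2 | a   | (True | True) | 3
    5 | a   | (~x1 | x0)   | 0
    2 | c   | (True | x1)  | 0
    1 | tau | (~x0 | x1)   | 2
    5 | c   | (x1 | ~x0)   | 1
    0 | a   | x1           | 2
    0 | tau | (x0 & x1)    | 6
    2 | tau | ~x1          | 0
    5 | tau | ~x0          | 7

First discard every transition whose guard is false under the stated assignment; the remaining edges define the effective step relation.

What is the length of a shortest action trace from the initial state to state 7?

BFS to 7:
  L0 = {0}
  L1 = {5}
  L2 = {2}
  L3 = {3}
  L4 = {6}
7 never appears.

Answer: UNREACHABLE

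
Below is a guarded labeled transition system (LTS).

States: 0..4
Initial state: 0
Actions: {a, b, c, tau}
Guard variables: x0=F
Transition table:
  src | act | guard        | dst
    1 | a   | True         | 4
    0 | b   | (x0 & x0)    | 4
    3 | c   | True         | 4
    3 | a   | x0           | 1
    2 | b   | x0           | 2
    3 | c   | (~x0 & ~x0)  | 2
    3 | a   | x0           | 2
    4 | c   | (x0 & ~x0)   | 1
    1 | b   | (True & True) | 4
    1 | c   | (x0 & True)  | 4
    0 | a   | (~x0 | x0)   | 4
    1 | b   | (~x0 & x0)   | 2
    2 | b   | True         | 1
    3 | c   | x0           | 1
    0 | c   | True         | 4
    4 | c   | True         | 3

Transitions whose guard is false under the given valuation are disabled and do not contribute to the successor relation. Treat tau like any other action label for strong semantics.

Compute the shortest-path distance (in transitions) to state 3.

Breadth-first toward 3:
  L0 = {0}
  L1 = {4}
  L2 = {3}
depth(3)=2, e.g. a·c

Answer: 2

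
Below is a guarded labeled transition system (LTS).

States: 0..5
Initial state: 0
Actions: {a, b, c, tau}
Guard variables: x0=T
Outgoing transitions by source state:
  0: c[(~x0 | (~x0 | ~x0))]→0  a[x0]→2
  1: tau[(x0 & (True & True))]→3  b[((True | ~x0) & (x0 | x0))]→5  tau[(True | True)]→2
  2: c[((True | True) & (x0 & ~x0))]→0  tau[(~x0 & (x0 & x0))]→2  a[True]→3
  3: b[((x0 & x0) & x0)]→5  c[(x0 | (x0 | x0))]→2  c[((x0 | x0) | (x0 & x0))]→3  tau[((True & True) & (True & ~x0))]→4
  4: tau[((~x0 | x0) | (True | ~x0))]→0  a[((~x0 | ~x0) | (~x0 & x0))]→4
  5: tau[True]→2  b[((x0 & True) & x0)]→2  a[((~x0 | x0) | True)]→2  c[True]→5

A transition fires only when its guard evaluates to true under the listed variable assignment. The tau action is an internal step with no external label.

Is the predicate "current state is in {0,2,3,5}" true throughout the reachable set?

Answer: INVARIANT HOLDS

Trace:
Safe = {0,2,3,5}
R = {0,2,3,5}
  0: ok
  2: ok
  3: ok
  5: ok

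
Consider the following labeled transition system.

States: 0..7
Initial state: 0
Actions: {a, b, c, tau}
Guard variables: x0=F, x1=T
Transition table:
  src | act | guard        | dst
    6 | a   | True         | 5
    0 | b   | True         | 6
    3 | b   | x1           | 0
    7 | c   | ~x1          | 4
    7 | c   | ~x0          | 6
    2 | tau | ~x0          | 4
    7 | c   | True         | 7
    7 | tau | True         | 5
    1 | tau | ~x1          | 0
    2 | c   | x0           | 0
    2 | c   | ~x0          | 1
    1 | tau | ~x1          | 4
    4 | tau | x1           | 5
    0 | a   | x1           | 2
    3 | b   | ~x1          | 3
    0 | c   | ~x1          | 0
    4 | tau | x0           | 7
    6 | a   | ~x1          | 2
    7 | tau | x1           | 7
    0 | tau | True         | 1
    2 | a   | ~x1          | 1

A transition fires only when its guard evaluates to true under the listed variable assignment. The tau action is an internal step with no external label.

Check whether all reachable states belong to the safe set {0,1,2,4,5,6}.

Answer: INVARIANT HOLDS

Analysis:
Inv-set: {0,1,2,4,5,6}
R = {0,1,2,4,5,6}
  0: safe
  1: safe
  2: safe
  4: safe
  5: safe
  6: safe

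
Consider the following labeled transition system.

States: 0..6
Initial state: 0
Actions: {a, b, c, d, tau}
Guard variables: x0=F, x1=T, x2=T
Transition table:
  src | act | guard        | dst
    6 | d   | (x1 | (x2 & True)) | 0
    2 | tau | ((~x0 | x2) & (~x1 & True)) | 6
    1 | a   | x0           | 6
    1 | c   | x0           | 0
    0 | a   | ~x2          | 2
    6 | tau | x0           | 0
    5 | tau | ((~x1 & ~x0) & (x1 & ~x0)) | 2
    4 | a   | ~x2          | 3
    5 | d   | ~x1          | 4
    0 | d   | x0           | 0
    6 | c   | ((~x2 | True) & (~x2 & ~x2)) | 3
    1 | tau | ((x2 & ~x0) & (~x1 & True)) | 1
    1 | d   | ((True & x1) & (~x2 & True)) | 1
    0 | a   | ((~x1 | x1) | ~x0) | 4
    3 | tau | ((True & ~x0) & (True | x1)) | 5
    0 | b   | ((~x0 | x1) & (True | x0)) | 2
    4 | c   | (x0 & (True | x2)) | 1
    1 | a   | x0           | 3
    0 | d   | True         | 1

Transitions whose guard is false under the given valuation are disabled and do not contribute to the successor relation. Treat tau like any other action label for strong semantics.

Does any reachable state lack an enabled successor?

Reachable = {0,1,2,4}
  0: a→4  b→2  d→1  [3 out]
  1: ∅  [STUCK]
  2: ∅  [STUCK]
  4: ∅  [STUCK]
witness 1: d

Answer: DEADLOCK at state 1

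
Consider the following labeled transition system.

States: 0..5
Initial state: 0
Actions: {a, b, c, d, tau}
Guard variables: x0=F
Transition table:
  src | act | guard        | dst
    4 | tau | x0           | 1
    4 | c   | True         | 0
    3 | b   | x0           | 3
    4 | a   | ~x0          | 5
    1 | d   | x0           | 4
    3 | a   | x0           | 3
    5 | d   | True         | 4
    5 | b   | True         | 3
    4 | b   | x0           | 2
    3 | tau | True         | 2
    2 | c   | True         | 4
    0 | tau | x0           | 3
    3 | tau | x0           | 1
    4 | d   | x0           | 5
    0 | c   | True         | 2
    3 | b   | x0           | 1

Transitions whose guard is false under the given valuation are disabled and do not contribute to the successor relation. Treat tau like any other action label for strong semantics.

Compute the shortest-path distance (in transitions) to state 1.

Answer: UNREACHABLE

Working:
BFS to 1:
  L0 = {0}
  L1 = {2}
  L2 = {4}
  L3 = {5}
  L4 = {3}
1 never appears.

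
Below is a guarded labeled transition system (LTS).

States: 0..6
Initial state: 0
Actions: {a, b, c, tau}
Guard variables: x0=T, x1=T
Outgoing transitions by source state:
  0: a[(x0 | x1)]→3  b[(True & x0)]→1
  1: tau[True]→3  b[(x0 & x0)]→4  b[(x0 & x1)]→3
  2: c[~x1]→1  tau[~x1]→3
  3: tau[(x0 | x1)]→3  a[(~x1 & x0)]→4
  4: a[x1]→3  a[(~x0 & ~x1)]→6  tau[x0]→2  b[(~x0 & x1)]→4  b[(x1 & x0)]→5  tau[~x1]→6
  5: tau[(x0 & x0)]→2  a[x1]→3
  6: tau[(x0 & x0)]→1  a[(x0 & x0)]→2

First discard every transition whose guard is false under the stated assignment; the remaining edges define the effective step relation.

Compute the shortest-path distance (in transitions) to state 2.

Answer: 3

Working:
Breadth-first toward 2:
  L0 = {0}
  L1 = {1,3}
  L2 = {4}
  L3 = {2,5}
2 enters at depth 3; path b·b·tau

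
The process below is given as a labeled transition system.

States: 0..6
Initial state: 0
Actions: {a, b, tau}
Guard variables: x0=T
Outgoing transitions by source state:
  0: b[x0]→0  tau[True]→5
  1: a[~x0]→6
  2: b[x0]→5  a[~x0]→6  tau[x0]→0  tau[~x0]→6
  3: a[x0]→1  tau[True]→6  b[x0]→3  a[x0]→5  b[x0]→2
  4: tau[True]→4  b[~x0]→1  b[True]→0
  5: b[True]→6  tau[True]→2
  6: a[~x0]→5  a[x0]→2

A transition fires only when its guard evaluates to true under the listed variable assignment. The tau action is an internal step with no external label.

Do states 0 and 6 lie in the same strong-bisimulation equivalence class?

Answer: NOT BISIMILAR

Working:
Compute ~ classes (split until stable):
  P[0] = {{0,1,2,3,4,5,6}}
  P[1] = {{0,2,4,5},{1},{3},{6}}
  P[2] = {{0,2,4},{1},{3},{5},{6}}
  P[3] = {{0},{1},{2},{3},{4},{5},{6}}
7 equivalence class(es) (converged in 4)
class of 0: {0}; class of 6: {6}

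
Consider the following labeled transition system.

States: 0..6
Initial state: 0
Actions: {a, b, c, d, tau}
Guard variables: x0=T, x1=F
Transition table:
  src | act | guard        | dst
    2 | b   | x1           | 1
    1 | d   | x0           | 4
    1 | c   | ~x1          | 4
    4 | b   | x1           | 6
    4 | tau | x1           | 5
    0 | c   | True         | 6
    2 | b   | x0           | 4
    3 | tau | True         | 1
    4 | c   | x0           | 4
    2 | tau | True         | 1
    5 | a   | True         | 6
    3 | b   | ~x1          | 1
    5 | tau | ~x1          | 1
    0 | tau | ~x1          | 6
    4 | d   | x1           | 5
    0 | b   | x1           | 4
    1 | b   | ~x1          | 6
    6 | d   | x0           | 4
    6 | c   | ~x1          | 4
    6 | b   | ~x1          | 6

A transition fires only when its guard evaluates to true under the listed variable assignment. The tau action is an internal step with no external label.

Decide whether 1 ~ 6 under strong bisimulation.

Answer: BISIMILAR

Working:
Bisimulation quotient by refinement:
  π0 = {{0,1,2,3,4,5,6}}
  π1 = {{0},{1,6},{2,3},{4},{5}}
  π2 = {{0},{1,6},{2},{3},{4},{5}}
stable after 3 split(s): 6 block(s)
[1]={1,6}  [6]={1,6}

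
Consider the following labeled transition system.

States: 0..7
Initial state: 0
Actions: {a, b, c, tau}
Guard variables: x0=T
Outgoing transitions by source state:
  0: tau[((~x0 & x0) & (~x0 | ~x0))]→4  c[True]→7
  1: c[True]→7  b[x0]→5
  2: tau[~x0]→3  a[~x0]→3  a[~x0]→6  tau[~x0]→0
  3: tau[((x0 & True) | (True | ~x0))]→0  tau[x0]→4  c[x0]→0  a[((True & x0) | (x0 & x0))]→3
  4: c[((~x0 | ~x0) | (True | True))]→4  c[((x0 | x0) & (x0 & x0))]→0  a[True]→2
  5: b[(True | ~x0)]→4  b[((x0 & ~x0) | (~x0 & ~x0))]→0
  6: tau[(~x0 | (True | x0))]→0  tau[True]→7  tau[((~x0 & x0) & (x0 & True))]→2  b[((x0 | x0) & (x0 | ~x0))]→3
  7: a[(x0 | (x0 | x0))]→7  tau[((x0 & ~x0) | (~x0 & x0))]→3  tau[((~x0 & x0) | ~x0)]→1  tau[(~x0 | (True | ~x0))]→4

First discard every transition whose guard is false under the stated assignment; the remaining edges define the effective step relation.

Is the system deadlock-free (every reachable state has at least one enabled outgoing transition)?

Answer: DEADLOCK at state 2

Analysis:
Reach set: {0,2,4,7}
  0: c→7  [deg 1]
  2: ∅  [STUCK]
  4: a→2  c→0  c→4  [deg 3]
  7: a→7  tau→4  [deg 2]
witness 2: c·tau·a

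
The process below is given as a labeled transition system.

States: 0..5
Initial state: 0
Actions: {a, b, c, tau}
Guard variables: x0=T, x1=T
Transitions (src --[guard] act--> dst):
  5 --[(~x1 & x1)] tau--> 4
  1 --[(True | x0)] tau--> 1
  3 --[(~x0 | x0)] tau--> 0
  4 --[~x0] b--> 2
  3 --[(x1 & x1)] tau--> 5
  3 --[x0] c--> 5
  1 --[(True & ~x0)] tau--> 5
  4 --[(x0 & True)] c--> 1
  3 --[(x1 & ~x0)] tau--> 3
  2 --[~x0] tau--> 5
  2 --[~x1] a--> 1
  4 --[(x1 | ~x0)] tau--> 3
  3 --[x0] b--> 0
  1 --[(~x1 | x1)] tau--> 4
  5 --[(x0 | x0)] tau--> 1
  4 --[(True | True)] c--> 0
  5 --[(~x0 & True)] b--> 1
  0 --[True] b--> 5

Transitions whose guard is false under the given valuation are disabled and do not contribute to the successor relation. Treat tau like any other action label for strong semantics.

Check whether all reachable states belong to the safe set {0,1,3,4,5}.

Allowed set {0,1,3,4,5}
Reachable = {0,1,3,4,5}
  0: safe
  1: safe
  3: safe
  4: safe
  5: safe

Answer: INVARIANT HOLDS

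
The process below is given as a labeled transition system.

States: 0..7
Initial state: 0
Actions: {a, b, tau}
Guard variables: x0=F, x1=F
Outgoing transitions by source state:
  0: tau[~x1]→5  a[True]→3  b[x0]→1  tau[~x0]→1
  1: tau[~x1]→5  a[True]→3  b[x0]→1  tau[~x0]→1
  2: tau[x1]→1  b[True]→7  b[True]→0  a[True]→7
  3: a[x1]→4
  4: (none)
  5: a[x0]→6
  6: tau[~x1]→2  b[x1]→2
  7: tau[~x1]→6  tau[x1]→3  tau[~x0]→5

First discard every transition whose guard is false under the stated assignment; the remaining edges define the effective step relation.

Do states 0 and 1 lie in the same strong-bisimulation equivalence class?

Refine partition for ~:
  round 0: {{0,1,2,3,4,5,6,7}}
  round 1: {{0,1},{2},{3,4,5},{6,7}}
  round 2: {{0,1},{2},{3,4,5},{6},{7}}
Fixed point at round 3; 5 class(es).
[0]={0,1}  [1]={0,1}

Answer: BISIMILAR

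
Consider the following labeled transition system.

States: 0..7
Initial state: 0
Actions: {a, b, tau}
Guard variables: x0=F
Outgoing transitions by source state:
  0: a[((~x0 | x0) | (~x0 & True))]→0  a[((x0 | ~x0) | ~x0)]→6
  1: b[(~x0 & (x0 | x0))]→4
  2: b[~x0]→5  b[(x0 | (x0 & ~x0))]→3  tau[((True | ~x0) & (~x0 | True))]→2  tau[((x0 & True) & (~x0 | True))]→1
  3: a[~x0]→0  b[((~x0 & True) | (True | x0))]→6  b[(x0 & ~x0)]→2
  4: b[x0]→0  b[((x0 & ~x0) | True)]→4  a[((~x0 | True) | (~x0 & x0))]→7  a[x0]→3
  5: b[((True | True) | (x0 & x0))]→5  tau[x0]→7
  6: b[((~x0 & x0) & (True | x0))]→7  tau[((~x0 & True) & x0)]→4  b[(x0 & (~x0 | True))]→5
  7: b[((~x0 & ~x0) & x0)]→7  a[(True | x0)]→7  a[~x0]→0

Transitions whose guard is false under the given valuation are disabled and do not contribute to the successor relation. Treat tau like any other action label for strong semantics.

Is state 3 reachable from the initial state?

Answer: UNREACHABLE

Trace:
11 transition(s) survive guard evaluation.
L0 = {0}
L1 = {6}  cumulative {0,6}
Reachable = {0,6}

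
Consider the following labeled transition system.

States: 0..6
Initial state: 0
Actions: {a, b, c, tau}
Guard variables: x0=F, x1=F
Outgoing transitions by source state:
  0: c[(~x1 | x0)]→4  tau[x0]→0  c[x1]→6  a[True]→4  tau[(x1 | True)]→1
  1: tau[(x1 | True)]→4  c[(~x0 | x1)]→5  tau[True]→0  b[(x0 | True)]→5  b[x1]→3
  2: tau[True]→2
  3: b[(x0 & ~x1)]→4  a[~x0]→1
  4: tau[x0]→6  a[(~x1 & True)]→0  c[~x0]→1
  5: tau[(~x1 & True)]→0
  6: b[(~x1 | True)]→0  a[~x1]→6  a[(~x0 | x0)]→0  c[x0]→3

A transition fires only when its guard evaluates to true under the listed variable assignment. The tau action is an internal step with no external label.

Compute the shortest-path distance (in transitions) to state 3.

Breadth-first toward 3:
  L0 = {0}
  L1 = {1,4}
  L2 = {5}
3 never appears.

Answer: UNREACHABLE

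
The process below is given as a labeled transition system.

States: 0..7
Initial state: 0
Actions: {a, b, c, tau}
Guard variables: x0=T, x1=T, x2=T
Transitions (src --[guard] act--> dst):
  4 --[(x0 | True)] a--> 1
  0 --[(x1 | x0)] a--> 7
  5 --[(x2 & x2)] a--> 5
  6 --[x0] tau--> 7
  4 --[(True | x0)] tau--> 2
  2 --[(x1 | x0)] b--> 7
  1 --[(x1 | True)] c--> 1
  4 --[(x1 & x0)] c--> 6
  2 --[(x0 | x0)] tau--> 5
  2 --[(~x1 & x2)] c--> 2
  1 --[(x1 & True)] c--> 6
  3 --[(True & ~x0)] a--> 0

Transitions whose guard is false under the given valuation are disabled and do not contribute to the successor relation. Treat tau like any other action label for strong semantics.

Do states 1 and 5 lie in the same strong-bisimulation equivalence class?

Answer: NOT BISIMILAR

Working:
Bisimulation quotient by refinement:
  π0 = {{0,1,2,3,4,5,6,7}}
  π1 = {{0,5},{1},{2},{3,7},{4},{6}}
  π2 = {{0},{1},{2},{3,7},{4},{5},{6}}
7 equivalence class(es) (converged in 3)
[1]={1}  [5]={5}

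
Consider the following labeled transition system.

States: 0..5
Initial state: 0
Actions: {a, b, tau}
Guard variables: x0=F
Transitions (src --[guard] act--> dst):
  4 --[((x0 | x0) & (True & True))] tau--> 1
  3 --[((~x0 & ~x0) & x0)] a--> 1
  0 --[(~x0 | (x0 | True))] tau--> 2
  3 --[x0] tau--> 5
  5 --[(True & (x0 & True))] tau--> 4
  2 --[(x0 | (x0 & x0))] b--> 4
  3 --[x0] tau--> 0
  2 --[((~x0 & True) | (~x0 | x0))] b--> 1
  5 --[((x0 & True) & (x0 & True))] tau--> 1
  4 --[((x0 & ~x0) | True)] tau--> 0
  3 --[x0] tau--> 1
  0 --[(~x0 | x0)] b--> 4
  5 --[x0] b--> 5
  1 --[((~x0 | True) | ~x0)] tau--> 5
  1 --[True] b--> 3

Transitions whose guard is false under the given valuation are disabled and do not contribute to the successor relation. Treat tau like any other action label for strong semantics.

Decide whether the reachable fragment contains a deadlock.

Reach set: {0,1,2,3,4,5}
  0: b→4  tau→2  [2 exit(s)]
  1: b→3  tau→5  [2 exit(s)]
  2: b→1  [1 exit(s)]
  3: ∅  [no exit]
  4: tau→0  [1 exit(s)]
  5: ∅  [no exit]
witness 3: tau·b·b

Answer: DEADLOCK at state 3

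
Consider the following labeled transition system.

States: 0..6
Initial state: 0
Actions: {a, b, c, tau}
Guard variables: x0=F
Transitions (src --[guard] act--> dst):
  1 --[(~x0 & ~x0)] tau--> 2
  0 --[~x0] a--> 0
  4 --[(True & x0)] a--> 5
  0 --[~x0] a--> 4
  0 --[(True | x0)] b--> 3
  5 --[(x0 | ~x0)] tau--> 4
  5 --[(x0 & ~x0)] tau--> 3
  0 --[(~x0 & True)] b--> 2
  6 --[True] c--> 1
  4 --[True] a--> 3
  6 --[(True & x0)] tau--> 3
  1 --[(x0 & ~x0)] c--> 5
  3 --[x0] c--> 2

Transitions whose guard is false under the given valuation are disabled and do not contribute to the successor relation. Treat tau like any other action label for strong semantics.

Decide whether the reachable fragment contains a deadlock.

Reach set: {0,2,3,4}
  0: a→0  a→4  b→2  b→3  [4 out]
  2: ∅  [STUCK]
  3: ∅  [STUCK]
  4: a→3  [1 out]
Path to 2: b

Answer: DEADLOCK at state 2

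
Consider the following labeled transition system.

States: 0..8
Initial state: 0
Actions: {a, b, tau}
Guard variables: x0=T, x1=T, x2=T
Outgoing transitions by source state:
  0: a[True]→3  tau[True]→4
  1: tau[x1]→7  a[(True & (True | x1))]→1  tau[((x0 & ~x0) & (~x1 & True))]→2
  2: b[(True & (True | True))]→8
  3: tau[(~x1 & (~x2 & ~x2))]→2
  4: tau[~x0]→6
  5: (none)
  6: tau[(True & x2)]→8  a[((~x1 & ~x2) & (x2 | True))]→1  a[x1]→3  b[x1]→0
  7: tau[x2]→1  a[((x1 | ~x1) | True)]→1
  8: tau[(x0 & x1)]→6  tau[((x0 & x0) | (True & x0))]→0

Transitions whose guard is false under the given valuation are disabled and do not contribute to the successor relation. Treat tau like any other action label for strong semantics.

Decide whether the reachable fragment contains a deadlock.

Answer: DEADLOCK at state 3

Working:
R = {0,3,4}
  0: a→3  tau→4  [2 exit(s)]
  3: ∅  [STUCK]
  4: ∅  [STUCK]
witness 3: a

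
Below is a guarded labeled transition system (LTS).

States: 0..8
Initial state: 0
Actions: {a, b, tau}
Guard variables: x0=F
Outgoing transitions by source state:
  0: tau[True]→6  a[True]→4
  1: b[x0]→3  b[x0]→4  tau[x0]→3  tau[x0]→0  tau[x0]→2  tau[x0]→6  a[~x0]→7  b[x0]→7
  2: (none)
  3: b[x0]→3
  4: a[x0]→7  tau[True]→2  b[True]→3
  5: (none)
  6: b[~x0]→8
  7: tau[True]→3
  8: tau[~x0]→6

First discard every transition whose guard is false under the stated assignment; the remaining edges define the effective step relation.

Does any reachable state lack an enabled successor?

Reach set: {0,2,3,4,6,8}
  0: a→4  tau→6  [deg 2]
  2: ∅  [STUCK]
  3: ∅  [STUCK]
  4: b→3  tau→2  [deg 2]
  6: b→8  [deg 1]
  8: tau→6  [deg 1]
trace reaching 2: a·tau

Answer: DEADLOCK at state 2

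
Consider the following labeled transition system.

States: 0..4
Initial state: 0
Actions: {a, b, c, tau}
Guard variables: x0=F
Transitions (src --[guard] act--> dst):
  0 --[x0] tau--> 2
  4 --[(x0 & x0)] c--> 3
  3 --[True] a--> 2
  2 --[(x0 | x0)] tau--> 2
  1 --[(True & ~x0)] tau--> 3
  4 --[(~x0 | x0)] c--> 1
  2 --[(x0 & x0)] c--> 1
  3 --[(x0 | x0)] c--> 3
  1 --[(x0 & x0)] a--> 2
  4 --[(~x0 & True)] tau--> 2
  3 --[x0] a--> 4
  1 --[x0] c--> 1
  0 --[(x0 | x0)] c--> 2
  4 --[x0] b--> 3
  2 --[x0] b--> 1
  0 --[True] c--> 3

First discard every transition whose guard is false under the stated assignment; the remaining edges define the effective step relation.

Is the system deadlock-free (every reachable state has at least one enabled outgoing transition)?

Reachable = {0,2,3}
  0: c→3  [1 exit(s)]
  2: ∅  [no exit]
  3: a→2  [1 exit(s)]
witness 2: c·a

Answer: DEADLOCK at state 2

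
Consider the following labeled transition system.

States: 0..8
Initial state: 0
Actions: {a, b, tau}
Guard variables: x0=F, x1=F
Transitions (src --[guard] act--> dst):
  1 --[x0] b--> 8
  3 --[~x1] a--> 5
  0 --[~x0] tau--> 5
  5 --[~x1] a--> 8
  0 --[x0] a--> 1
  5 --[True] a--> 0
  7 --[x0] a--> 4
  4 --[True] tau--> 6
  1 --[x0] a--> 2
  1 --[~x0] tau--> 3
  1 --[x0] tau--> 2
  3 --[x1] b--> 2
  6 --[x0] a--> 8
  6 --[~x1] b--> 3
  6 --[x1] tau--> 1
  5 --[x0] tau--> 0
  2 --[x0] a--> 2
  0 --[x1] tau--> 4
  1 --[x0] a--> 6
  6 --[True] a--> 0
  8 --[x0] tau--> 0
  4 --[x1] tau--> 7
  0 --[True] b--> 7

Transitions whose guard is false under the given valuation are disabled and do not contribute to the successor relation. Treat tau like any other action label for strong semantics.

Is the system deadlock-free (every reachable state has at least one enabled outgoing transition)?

R = {0,5,7,8}
  0: b→7  tau→5  [deg 2]
  5: a→0  a→8  [deg 2]
  7: ∅  [STUCK]
  8: ∅  [STUCK]
witness 7: b

Answer: DEADLOCK at state 7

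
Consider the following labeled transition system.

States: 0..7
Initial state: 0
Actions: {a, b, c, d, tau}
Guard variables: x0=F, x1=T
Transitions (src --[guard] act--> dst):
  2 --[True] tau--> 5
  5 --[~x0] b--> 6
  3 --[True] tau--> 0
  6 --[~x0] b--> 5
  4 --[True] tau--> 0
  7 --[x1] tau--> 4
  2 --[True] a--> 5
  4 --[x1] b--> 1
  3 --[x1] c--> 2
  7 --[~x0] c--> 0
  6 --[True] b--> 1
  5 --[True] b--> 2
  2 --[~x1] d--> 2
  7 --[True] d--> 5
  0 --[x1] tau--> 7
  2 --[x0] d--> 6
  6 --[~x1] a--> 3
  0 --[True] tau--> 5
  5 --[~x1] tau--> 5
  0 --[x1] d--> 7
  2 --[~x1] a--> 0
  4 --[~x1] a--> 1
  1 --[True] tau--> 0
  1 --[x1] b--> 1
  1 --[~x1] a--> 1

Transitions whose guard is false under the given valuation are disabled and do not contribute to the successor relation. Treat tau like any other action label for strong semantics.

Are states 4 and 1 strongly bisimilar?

Answer: BISIMILAR

Analysis:
Compute ~ classes (split until stable):
  P[0] = {{0,1,2,3,4,5,6,7}}
  P[1] = {{0},{1,4},{2},{3},{5,6},{7}}
  P[2] = {{0},{1,4},{2},{3},{5},{6},{7}}
Fixed point at round 3; 7 class(es).
class of 4: {1,4}; class of 1: {1,4}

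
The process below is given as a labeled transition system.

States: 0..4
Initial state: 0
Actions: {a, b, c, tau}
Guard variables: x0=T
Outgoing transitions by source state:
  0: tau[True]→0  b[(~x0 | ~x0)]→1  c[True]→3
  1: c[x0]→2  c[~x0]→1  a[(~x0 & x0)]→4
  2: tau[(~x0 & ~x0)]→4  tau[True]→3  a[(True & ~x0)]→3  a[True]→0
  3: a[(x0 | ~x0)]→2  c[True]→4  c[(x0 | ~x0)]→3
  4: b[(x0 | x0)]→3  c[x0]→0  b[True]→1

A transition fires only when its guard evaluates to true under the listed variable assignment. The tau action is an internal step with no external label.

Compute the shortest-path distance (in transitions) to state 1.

BFS to 1:
  depth 0: {0}
  depth 1: {3}
  depth 2: {2,4}
  depth 3: {1}
first hit 1 at d=3 via c·c·b

Answer: 3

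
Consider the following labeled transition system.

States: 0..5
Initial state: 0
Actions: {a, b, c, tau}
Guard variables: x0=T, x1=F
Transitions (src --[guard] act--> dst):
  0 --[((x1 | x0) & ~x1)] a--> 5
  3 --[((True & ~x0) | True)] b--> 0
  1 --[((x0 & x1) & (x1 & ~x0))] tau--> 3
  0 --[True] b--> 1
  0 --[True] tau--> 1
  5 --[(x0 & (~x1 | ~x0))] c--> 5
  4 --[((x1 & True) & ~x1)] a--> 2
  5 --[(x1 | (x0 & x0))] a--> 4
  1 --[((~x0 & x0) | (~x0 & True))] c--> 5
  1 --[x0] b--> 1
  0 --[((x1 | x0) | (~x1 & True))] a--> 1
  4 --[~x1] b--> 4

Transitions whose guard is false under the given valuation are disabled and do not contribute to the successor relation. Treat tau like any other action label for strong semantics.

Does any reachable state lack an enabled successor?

Reachable = {0,1,4,5}
  0: a→1  a→5  b→1  tau→1  [deg 4]
  1: b→1  [deg 1]
  4: b→4  [deg 1]
  5: a→4  c→5  [deg 2]

Answer: DEADLOCK-FREE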